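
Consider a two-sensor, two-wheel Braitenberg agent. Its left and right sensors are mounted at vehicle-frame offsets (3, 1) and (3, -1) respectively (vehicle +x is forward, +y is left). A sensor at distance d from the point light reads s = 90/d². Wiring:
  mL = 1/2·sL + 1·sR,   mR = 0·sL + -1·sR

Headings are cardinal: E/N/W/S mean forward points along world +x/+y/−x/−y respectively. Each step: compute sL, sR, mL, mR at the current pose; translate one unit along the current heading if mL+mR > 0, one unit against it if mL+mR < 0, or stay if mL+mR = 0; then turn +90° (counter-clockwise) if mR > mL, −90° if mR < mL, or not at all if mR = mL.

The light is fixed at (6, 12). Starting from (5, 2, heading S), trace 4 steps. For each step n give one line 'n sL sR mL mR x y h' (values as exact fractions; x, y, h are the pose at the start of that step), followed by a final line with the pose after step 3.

0 90/169 90/173 22995/29237 -90/173 5 2 S
1 9/16 45/58 981/928 -45/58 5 1 W
2 90/73 18/13 1899/949 -18/13 4 1 N
3 45/41 45/61 6435/5002 -45/61 4 2 E
final 5 2 S

n=0: pose=(5,2,S); sL=90/169, sR=90/173; mL=22995/29237, mR=-90/173; mL+mR=45/169 → advance +1; mR−mL=-38205/29237 → turn -1·90°
n=1: pose=(5,1,W); sL=9/16, sR=45/58; mL=981/928, mR=-45/58; mL+mR=9/32 → advance +1; mR−mL=-1701/928 → turn -1·90°
n=2: pose=(4,1,N); sL=90/73, sR=18/13; mL=1899/949, mR=-18/13; mL+mR=45/73 → advance +1; mR−mL=-3213/949 → turn -1·90°
n=3: pose=(4,2,E); sL=45/41, sR=45/61; mL=6435/5002, mR=-45/61; mL+mR=45/82 → advance +1; mR−mL=-10125/5002 → turn -1·90°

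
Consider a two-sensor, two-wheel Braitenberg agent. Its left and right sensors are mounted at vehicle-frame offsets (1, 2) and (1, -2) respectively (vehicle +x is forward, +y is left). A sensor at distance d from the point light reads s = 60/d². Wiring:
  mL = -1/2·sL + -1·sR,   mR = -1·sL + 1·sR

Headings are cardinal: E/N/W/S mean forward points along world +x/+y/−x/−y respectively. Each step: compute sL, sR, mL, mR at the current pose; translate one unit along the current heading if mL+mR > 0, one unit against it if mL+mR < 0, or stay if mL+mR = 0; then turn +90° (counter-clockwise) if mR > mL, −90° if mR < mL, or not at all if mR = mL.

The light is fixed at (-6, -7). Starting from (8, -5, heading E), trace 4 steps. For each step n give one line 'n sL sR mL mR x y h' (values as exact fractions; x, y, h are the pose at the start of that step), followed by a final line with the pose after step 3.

n=0: pose=(8,-5,E); sL=60/241, sR=4/15; mL=-1414/3615, mR=64/3615; mL+mR=-90/241 → advance -1; mR−mL=1478/3615 → turn +1·90°
n=1: pose=(7,-5,N); sL=6/13, sR=10/39; mL=-19/39, mR=-8/39; mL+mR=-9/13 → advance -1; mR−mL=11/39 → turn +1·90°
n=2: pose=(7,-6,W); sL=12/29, sR=20/51; mL=-886/1479, mR=-32/1479; mL+mR=-18/29 → advance -1; mR−mL=854/1479 → turn +1·90°
n=3: pose=(8,-6,S); sL=15/64, sR=5/12; mL=-205/384, mR=35/192; mL+mR=-45/128 → advance -1; mR−mL=275/384 → turn +1·90°

0 60/241 4/15 -1414/3615 64/3615 8 -5 E
1 6/13 10/39 -19/39 -8/39 7 -5 N
2 12/29 20/51 -886/1479 -32/1479 7 -6 W
3 15/64 5/12 -205/384 35/192 8 -6 S
final 8 -5 E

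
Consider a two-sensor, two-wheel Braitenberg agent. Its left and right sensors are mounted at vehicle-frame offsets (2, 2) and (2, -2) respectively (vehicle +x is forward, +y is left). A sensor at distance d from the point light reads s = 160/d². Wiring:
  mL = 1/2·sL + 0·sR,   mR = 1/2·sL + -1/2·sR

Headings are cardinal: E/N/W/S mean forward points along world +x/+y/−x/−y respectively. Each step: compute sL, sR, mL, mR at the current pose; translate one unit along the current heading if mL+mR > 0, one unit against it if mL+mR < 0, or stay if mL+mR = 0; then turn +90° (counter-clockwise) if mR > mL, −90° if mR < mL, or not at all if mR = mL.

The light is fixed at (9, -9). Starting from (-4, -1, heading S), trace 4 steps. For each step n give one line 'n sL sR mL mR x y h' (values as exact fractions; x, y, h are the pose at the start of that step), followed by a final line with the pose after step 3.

n=0: pose=(-4,-1,S); sL=160/157, sR=160/261; mL=80/157, mR=8320/40977; mL+mR=29200/40977 → advance +1; mR−mL=-80/261 → turn -1·90°
n=1: pose=(-4,-2,W); sL=16/25, sR=80/153; mL=8/25, mR=224/3825; mL+mR=1448/3825 → advance +1; mR−mL=-40/153 → turn -1·90°
n=2: pose=(-5,-2,N); sL=160/337, sR=32/45; mL=80/337, mR=-1792/15165; mL+mR=1808/15165 → advance +1; mR−mL=-16/45 → turn -1·90°
n=3: pose=(-5,-1,E); sL=40/61, sR=8/9; mL=20/61, mR=-64/549; mL+mR=116/549 → advance +1; mR−mL=-4/9 → turn -1·90°

0 160/157 160/261 80/157 8320/40977 -4 -1 S
1 16/25 80/153 8/25 224/3825 -4 -2 W
2 160/337 32/45 80/337 -1792/15165 -5 -2 N
3 40/61 8/9 20/61 -64/549 -5 -1 E
final -4 -1 S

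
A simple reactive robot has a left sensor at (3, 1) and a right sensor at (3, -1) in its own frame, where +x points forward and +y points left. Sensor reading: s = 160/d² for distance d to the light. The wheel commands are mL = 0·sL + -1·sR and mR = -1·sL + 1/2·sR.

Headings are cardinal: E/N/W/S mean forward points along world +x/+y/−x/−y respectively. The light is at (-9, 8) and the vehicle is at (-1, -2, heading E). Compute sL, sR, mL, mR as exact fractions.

left sensor world pos  = (2, -1); dL² = 202
right sensor world pos = (2, -3); dR² = 242
sL = 160/202 = 80/101
sR = 160/242 = 80/121
mL = 0·sL + -1·sR = -80/121
mR = -1·sL + 1/2·sR = -5640/12221

80/101 80/121 -80/121 -5640/12221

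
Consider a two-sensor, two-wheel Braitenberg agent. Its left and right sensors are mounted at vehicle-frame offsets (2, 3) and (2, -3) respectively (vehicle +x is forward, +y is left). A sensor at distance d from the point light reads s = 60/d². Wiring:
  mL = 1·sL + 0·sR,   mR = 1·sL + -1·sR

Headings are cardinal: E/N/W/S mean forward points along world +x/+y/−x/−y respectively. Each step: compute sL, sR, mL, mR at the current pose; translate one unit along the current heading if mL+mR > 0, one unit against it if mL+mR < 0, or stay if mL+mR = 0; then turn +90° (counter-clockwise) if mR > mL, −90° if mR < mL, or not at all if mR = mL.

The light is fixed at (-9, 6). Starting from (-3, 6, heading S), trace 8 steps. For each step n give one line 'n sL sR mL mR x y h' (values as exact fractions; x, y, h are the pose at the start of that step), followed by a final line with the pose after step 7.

n=0: pose=(-3,6,S); sL=12/17, sR=60/13; mL=12/17, mR=-864/221; mL+mR=-708/221 → advance -1; mR−mL=-60/13 → turn -1·90°
n=1: pose=(-3,7,W); sL=3, sR=15/8; mL=3, mR=9/8; mL+mR=33/8 → advance +1; mR−mL=-15/8 → turn -1·90°
n=2: pose=(-4,7,N); sL=60/13, sR=60/73; mL=60/13, mR=3600/949; mL+mR=7980/949 → advance +1; mR−mL=-60/73 → turn -1·90°
n=3: pose=(-4,8,E); sL=30/37, sR=6/5; mL=30/37, mR=-72/185; mL+mR=78/185 → advance +1; mR−mL=-6/5 → turn -1·90°
n=4: pose=(-3,8,S); sL=20/27, sR=20/3; mL=20/27, mR=-160/27; mL+mR=-140/27 → advance -1; mR−mL=-20/3 → turn -1·90°
n=5: pose=(-3,9,W); sL=15/4, sR=15/13; mL=15/4, mR=135/52; mL+mR=165/26 → advance +1; mR−mL=-15/13 → turn -1·90°
n=6: pose=(-4,9,N); sL=60/29, sR=60/89; mL=60/29, mR=3600/2581; mL+mR=8940/2581 → advance +1; mR−mL=-60/89 → turn -1·90°
n=7: pose=(-4,10,E); sL=30/49, sR=6/5; mL=30/49, mR=-144/245; mL+mR=6/245 → advance +1; mR−mL=-6/5 → turn -1·90°

0 12/17 60/13 12/17 -864/221 -3 6 S
1 3 15/8 3 9/8 -3 7 W
2 60/13 60/73 60/13 3600/949 -4 7 N
3 30/37 6/5 30/37 -72/185 -4 8 E
4 20/27 20/3 20/27 -160/27 -3 8 S
5 15/4 15/13 15/4 135/52 -3 9 W
6 60/29 60/89 60/29 3600/2581 -4 9 N
7 30/49 6/5 30/49 -144/245 -4 10 E
final -3 10 S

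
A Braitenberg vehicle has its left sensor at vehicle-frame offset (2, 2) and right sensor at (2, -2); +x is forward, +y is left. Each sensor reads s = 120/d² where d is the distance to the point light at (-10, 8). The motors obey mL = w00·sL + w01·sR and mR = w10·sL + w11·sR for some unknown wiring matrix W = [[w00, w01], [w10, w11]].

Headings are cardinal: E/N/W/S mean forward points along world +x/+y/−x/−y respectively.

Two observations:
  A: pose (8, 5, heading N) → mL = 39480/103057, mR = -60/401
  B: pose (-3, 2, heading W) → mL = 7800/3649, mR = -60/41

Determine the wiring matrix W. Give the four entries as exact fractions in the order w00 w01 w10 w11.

obs A: pose=(8,5,N) → sL=120/257, sR=120/401, mL=39480/103057, mR=-60/401
obs B: pose=(-3,2,W) → sL=120/89, sR=120/41, mL=7800/3649, mR=-60/41
sensor matrix S = [[120/257, 120/401], [120/89, 120/41]]; det S = 362188800/376054993
solve [mL_A; mL_B] = S·[w00; w01] and [mR_A; mR_B] = S·[w10; w11]:
  w00 = 1/2, w01 = 1/2, w10 = 0, w11 = -1/2

1/2 1/2 0 -1/2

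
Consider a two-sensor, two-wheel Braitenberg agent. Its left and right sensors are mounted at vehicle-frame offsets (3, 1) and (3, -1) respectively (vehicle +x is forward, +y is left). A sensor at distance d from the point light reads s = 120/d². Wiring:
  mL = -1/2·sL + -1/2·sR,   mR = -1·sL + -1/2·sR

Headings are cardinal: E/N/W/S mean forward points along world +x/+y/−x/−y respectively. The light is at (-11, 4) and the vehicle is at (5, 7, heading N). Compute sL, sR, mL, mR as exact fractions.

left sensor world pos  = (4, 10); dL² = 261
right sensor world pos = (6, 10); dR² = 325
sL = 120/261 = 40/87
sR = 120/325 = 24/65
mL = -1/2·sL + -1/2·sR = -2344/5655
mR = -1·sL + -1/2·sR = -3644/5655

40/87 24/65 -2344/5655 -3644/5655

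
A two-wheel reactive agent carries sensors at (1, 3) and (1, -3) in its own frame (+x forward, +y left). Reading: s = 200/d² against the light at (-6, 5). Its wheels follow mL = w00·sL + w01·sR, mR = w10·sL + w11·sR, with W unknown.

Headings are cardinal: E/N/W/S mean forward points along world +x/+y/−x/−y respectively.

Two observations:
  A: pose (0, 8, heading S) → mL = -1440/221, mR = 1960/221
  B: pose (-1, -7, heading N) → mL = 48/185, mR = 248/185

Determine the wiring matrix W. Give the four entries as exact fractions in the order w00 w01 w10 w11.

obs A: pose=(0,8,S) → sL=40/17, sR=200/13, mL=-1440/221, mR=1960/221
obs B: pose=(-1,-7,N) → sL=8/5, sR=40/37, mL=48/185, mR=248/185
sensor matrix S = [[40/17, 200/13], [8/5, 40/37]]; det S = -180480/8177
solve [mL_A; mL_B] = S·[w00; w01] and [mR_A; mR_B] = S·[w10; w11]:
  w00 = 1/2, w01 = -1/2, w10 = 1/2, w11 = 1/2

1/2 -1/2 1/2 1/2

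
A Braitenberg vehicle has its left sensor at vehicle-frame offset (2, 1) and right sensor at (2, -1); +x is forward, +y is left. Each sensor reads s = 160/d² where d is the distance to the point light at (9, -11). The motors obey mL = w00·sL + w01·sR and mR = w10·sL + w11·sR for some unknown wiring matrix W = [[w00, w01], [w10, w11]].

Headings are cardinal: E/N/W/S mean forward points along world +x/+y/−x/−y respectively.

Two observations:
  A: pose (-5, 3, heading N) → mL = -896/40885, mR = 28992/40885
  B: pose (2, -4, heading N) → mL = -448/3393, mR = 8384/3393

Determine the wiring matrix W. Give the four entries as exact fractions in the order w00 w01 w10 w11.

1/2 -1/2 1 1

obs A: pose=(-5,3,N) → sL=160/481, sR=32/85, mL=-896/40885, mR=28992/40885
obs B: pose=(2,-4,N) → sL=32/29, sR=160/117, mL=-448/3393, mR=8384/3393
sensor matrix S = [[160/481, 32/85], [32/29, 160/117]]; det S = 5476352/138722805
solve [mL_A; mL_B] = S·[w00; w01] and [mR_A; mR_B] = S·[w10; w11]:
  w00 = 1/2, w01 = -1/2, w10 = 1, w11 = 1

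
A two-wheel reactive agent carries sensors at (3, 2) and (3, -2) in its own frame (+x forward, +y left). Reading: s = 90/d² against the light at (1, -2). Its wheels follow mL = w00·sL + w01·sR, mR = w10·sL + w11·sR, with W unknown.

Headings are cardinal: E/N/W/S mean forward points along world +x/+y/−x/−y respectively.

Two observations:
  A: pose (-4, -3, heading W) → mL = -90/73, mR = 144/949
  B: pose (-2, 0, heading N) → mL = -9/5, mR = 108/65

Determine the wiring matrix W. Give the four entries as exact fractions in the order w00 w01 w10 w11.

-1 0 -1 1

obs A: pose=(-4,-3,W) → sL=90/73, sR=18/13, mL=-90/73, mR=144/949
obs B: pose=(-2,0,N) → sL=9/5, sR=45/13, mL=-9/5, mR=108/65
sensor matrix S = [[90/73, 18/13], [9/5, 45/13]]; det S = 648/365
solve [mL_A; mL_B] = S·[w00; w01] and [mR_A; mR_B] = S·[w10; w11]:
  w00 = -1, w01 = 0, w10 = -1, w11 = 1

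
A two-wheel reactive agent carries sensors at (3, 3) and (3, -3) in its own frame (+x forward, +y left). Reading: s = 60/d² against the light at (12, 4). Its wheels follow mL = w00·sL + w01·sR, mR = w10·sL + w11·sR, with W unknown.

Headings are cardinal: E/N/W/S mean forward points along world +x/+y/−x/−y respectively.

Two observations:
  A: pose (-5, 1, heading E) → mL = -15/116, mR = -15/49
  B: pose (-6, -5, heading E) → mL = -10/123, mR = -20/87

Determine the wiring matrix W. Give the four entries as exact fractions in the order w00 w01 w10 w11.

obs A: pose=(-5,1,E) → sL=15/49, sR=15/58, mL=-15/116, mR=-15/49
obs B: pose=(-6,-5,E) → sL=20/87, sR=20/123, mL=-10/123, mR=-20/87
sensor matrix S = [[15/49, 15/58], [20/87, 20/123]]; det S = -16350/1689569
solve [mL_A; mL_B] = S·[w00; w01] and [mR_A; mR_B] = S·[w10; w11]:
  w00 = 0, w01 = -1/2, w10 = -1, w11 = 0

0 -1/2 -1 0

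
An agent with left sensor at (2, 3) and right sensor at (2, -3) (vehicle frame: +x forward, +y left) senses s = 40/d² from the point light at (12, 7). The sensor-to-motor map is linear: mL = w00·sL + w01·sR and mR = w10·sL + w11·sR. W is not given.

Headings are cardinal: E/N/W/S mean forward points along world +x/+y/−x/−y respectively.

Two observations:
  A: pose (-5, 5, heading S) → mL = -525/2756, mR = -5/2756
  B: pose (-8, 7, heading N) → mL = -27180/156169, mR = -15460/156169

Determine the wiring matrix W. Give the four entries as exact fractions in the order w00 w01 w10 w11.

-1/2 -1 1/2 -1

obs A: pose=(-5,5,S) → sL=10/53, sR=5/52, mL=-525/2756, mR=-5/2756
obs B: pose=(-8,7,N) → sL=40/533, sR=40/293, mL=-27180/156169, mR=-15460/156169
sensor matrix S = [[10/53, 5/52], [40/533, 40/293]]; det S = 1995150/107600441
solve [mL_A; mL_B] = S·[w00; w01] and [mR_A; mR_B] = S·[w10; w11]:
  w00 = -1/2, w01 = -1, w10 = 1/2, w11 = -1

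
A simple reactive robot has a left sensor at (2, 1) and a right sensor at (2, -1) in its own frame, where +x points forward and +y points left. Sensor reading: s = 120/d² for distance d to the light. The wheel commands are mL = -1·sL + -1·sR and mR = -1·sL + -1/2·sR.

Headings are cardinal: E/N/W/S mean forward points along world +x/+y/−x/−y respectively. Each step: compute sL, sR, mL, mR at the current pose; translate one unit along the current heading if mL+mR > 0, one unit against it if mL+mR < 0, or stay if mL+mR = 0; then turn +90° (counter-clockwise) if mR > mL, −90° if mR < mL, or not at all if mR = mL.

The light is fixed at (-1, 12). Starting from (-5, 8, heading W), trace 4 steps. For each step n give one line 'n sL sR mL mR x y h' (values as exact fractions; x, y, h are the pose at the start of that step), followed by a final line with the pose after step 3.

n=0: pose=(-5,8,W); sL=120/61, sR=8/3; mL=-848/183, mR=-604/183; mL+mR=-484/61 → advance -1; mR−mL=4/3 → turn +1·90°
n=1: pose=(-4,8,S); sL=3, sR=30/13; mL=-69/13, mR=-54/13; mL+mR=-123/13 → advance -1; mR−mL=15/13 → turn +1·90°
n=2: pose=(-4,9,E); sL=24, sR=120/17; mL=-528/17, mR=-468/17; mL+mR=-996/17 → advance -1; mR−mL=60/17 → turn +1·90°
n=3: pose=(-5,9,N); sL=60/13, sR=12; mL=-216/13, mR=-138/13; mL+mR=-354/13 → advance -1; mR−mL=6 → turn +1·90°

0 120/61 8/3 -848/183 -604/183 -5 8 W
1 3 30/13 -69/13 -54/13 -4 8 S
2 24 120/17 -528/17 -468/17 -4 9 E
3 60/13 12 -216/13 -138/13 -5 9 N
final -5 8 W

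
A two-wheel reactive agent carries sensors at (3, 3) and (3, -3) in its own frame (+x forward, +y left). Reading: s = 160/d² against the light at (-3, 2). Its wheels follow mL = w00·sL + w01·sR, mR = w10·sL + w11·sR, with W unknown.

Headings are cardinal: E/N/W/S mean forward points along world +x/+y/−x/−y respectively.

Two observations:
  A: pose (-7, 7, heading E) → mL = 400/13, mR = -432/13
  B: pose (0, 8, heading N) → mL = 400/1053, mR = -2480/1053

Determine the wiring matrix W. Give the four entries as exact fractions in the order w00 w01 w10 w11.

-1/2 1 -1/2 -1

obs A: pose=(-7,7,E) → sL=32/13, sR=32, mL=400/13, mR=-432/13
obs B: pose=(0,8,N) → sL=160/81, sR=160/117, mL=400/1053, mR=-2480/1053
sensor matrix S = [[32/13, 32], [160/81, 160/117]]; det S = -819200/13689
solve [mL_A; mL_B] = S·[w00; w01] and [mR_A; mR_B] = S·[w10; w11]:
  w00 = -1/2, w01 = 1, w10 = -1/2, w11 = -1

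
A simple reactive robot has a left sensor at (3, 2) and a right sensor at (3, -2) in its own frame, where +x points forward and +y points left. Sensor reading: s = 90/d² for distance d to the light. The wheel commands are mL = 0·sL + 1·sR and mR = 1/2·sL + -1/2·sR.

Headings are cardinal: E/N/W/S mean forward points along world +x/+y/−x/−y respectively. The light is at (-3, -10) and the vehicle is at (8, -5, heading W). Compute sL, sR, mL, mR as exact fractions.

left sensor world pos  = (5, -7); dL² = 73
right sensor world pos = (5, -3); dR² = 113
sL = 90/73 = 90/73
sR = 90/113 = 90/113
mL = 0·sL + 1·sR = 90/113
mR = 1/2·sL + -1/2·sR = 1800/8249

90/73 90/113 90/113 1800/8249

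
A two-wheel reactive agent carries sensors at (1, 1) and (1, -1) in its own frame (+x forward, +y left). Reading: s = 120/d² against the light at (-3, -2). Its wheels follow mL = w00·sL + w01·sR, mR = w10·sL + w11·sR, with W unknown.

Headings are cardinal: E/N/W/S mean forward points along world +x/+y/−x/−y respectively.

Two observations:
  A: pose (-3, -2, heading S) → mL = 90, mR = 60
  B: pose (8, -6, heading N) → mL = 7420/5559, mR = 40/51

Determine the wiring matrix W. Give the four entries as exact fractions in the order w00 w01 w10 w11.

obs A: pose=(-3,-2,S) → sL=60, sR=60, mL=90, mR=60
obs B: pose=(8,-6,N) → sL=120/109, sR=40/51, mL=7420/5559, mR=40/51
sensor matrix S = [[60, 60], [120/109, 40/51]]; det S = -35200/1853
solve [mL_A; mL_B] = S·[w00; w01] and [mR_A; mR_B] = S·[w10; w11]:
  w00 = 1/2, w01 = 1, w10 = 0, w11 = 1

1/2 1 0 1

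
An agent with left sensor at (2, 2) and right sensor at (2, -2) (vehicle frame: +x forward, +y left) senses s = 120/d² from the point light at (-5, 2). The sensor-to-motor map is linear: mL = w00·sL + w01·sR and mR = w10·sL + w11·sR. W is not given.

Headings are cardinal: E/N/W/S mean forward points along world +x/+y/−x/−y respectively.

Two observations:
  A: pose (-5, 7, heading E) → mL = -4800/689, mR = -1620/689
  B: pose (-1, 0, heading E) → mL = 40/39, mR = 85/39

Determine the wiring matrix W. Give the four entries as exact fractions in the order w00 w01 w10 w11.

1 -1 1 -1/2

obs A: pose=(-5,7,E) → sL=120/53, sR=120/13, mL=-4800/689, mR=-1620/689
obs B: pose=(-1,0,E) → sL=10/3, sR=30/13, mL=40/39, mR=85/39
sensor matrix S = [[120/53, 120/13], [10/3, 30/13]]; det S = -17600/689
solve [mL_A; mL_B] = S·[w00; w01] and [mR_A; mR_B] = S·[w10; w11]:
  w00 = 1, w01 = -1, w10 = 1, w11 = -1/2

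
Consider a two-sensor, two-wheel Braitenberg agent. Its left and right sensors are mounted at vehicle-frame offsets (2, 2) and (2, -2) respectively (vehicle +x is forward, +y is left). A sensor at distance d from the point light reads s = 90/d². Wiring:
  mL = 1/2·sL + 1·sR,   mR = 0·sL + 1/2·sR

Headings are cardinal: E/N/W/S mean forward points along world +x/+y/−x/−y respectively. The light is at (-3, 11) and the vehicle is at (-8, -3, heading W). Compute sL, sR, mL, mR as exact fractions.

left sensor world pos  = (-10, -5); dL² = 305
right sensor world pos = (-10, -1); dR² = 193
sL = 90/305 = 18/61
sR = 90/193 = 90/193
mL = 1/2·sL + 1·sR = 7227/11773
mR = 0·sL + 1/2·sR = 45/193

18/61 90/193 7227/11773 45/193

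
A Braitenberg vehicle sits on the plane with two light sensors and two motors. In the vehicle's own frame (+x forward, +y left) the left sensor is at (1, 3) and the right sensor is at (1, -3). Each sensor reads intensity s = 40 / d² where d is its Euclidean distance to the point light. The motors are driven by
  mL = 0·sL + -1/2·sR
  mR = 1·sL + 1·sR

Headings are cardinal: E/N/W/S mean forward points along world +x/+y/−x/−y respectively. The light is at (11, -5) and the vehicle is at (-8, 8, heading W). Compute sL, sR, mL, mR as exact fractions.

left sensor world pos  = (-9, 5); dL² = 500
right sensor world pos = (-9, 11); dR² = 656
sL = 40/500 = 2/25
sR = 40/656 = 5/82
mL = 0·sL + -1/2·sR = -5/164
mR = 1·sL + 1·sR = 289/2050

2/25 5/82 -5/164 289/2050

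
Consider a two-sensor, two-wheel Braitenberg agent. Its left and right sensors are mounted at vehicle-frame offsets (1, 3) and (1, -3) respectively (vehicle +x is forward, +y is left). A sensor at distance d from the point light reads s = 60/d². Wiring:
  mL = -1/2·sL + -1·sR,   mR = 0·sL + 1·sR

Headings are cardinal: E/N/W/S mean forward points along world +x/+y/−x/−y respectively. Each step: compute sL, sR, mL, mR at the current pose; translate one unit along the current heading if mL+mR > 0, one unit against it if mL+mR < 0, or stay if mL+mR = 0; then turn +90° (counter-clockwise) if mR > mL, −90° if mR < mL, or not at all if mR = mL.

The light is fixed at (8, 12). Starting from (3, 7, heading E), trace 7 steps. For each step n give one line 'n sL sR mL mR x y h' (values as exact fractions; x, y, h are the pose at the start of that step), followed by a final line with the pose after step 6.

n=0: pose=(3,7,E); sL=3, sR=3/4; mL=-9/4, mR=3/4; mL+mR=-3/2 → advance -1; mR−mL=3 → turn +1·90°
n=1: pose=(2,7,N); sL=60/97, sR=12/5; mL=-1314/485, mR=12/5; mL+mR=-30/97 → advance -1; mR−mL=2478/485 → turn +1·90°
n=2: pose=(2,6,W); sL=6/13, sR=30/29; mL=-477/377, mR=30/29; mL+mR=-3/13 → advance -1; mR−mL=867/377 → turn +1·90°
n=3: pose=(3,6,S); sL=60/53, sR=60/113; mL=-6570/5989, mR=60/113; mL+mR=-30/53 → advance -1; mR−mL=9750/5989 → turn +1·90°
n=4: pose=(3,7,E); sL=3, sR=3/4; mL=-9/4, mR=3/4; mL+mR=-3/2 → advance -1; mR−mL=3 → turn +1·90°
n=5: pose=(2,7,N); sL=60/97, sR=12/5; mL=-1314/485, mR=12/5; mL+mR=-30/97 → advance -1; mR−mL=2478/485 → turn +1·90°
n=6: pose=(2,6,W); sL=6/13, sR=30/29; mL=-477/377, mR=30/29; mL+mR=-3/13 → advance -1; mR−mL=867/377 → turn +1·90°

0 3 3/4 -9/4 3/4 3 7 E
1 60/97 12/5 -1314/485 12/5 2 7 N
2 6/13 30/29 -477/377 30/29 2 6 W
3 60/53 60/113 -6570/5989 60/113 3 6 S
4 3 3/4 -9/4 3/4 3 7 E
5 60/97 12/5 -1314/485 12/5 2 7 N
6 6/13 30/29 -477/377 30/29 2 6 W
final 3 6 S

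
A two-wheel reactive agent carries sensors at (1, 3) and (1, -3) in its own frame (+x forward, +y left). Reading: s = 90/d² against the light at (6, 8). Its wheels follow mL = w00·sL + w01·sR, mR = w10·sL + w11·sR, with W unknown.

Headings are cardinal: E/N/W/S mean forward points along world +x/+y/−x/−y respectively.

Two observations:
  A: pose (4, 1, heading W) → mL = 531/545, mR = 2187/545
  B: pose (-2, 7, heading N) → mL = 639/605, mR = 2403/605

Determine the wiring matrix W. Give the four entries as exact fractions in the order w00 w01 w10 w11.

obs A: pose=(4,1,W) → sL=90/109, sR=18/5, mL=531/545, mR=2187/545
obs B: pose=(-2,7,N) → sL=90/121, sR=18/5, mL=639/605, mR=2403/605
sensor matrix S = [[90/109, 18/5], [90/121, 18/5]]; det S = 3888/13189
solve [mL_A; mL_B] = S·[w00; w01] and [mR_A; mR_B] = S·[w10; w11]:
  w00 = -1, w01 = 1/2, w10 = 1/2, w11 = 1

-1 1/2 1/2 1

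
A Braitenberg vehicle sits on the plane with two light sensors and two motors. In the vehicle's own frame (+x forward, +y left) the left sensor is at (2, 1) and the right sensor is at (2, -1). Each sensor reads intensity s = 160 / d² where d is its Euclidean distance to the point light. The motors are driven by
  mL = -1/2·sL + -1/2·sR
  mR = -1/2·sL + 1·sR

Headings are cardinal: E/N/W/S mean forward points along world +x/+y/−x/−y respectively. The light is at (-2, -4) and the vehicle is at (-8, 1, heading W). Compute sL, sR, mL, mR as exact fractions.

left sensor world pos  = (-10, 0); dL² = 80
right sensor world pos = (-10, 2); dR² = 100
sL = 160/80 = 2
sR = 160/100 = 8/5
mL = -1/2·sL + -1/2·sR = -9/5
mR = -1/2·sL + 1·sR = 3/5

2 8/5 -9/5 3/5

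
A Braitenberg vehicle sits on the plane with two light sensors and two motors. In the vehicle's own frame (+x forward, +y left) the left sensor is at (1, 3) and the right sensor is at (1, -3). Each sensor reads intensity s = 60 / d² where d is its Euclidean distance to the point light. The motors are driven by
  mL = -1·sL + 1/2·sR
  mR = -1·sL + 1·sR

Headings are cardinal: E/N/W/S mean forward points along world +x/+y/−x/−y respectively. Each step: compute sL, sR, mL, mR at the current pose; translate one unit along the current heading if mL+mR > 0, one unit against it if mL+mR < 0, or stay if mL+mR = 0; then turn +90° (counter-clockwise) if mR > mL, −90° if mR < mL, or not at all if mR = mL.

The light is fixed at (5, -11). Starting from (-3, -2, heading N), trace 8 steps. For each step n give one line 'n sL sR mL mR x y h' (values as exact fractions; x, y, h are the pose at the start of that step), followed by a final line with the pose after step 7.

n=0: pose=(-3,-2,N); sL=60/221, sR=12/25; mL=-174/5525, mR=1152/5525; mL+mR=978/5525 → advance +1; mR−mL=6/25 → turn +1·90°
n=1: pose=(-3,-1,W); sL=6/13, sR=6/25; mL=-111/325, mR=-72/325; mL+mR=-183/325 → advance -1; mR−mL=3/25 → turn +1·90°
n=2: pose=(-2,-1,S); sL=60/97, sR=60/181; mL=-7950/17557, mR=-5040/17557; mL+mR=-12990/17557 → advance -1; mR−mL=30/181 → turn +1·90°
n=3: pose=(-2,0,E); sL=15/58, sR=3/5; mL=6/145, mR=99/290; mL+mR=111/290 → advance +1; mR−mL=3/10 → turn +1·90°
n=4: pose=(-1,0,N); sL=4/15, sR=20/51; mL=-6/85, mR=32/255; mL+mR=14/255 → advance +1; mR−mL=10/51 → turn +1·90°
n=5: pose=(-1,1,W); sL=6/13, sR=30/137; mL=-627/1781, mR=-432/1781; mL+mR=-1059/1781 → advance -1; mR−mL=15/137 → turn +1·90°
n=6: pose=(0,1,S); sL=12/25, sR=12/37; mL=-294/925, mR=-144/925; mL+mR=-438/925 → advance -1; mR−mL=6/37 → turn +1·90°
n=7: pose=(0,2,E); sL=15/68, sR=15/29; mL=75/1972, mR=585/1972; mL+mR=165/493 → advance +1; mR−mL=15/58 → turn +1·90°

0 60/221 12/25 -174/5525 1152/5525 -3 -2 N
1 6/13 6/25 -111/325 -72/325 -3 -1 W
2 60/97 60/181 -7950/17557 -5040/17557 -2 -1 S
3 15/58 3/5 6/145 99/290 -2 0 E
4 4/15 20/51 -6/85 32/255 -1 0 N
5 6/13 30/137 -627/1781 -432/1781 -1 1 W
6 12/25 12/37 -294/925 -144/925 0 1 S
7 15/68 15/29 75/1972 585/1972 0 2 E
final 1 2 N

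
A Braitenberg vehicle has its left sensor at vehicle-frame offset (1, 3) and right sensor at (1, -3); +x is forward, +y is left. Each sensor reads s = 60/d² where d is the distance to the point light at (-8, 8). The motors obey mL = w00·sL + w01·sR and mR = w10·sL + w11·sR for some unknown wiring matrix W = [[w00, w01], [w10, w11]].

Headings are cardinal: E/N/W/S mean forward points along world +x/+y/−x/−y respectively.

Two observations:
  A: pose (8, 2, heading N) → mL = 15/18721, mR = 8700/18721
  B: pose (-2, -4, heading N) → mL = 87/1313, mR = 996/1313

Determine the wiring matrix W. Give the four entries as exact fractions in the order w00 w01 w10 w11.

obs A: pose=(8,2,N) → sL=30/97, sR=30/193, mL=15/18721, mR=8700/18721
obs B: pose=(-2,-4,N) → sL=6/13, sR=30/101, mL=87/1313, mR=996/1313
sensor matrix S = [[30/97, 30/193], [6/13, 30/101]]; det S = 494640/24580673
solve [mL_A; mL_B] = S·[w00; w01] and [mR_A; mR_B] = S·[w10; w11]:
  w00 = -1/2, w01 = 1, w10 = 1, w11 = 1

-1/2 1 1 1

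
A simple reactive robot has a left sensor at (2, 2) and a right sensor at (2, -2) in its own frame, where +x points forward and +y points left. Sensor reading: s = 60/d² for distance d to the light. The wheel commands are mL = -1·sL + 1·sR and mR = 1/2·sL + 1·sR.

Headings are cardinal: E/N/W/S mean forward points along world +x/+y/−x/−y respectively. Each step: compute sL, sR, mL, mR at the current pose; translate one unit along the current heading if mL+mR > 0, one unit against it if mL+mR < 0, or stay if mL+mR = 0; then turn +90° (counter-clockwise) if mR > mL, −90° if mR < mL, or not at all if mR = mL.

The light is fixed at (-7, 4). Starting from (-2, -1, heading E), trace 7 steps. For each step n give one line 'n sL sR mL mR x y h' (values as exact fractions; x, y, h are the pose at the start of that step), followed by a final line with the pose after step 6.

0 30/29 30/49 -600/1421 1605/1421 -2 -1 E
1 12/5 60/73 -576/365 738/365 -1 -1 N
2 15/13 3 24/13 93/26 -1 0 W
3 12/17 4/3 32/51 86/51 -2 0 S
4 30/29 30/49 -600/1421 1605/1421 -2 -1 E
5 12/5 60/73 -576/365 738/365 -1 -1 N
6 15/13 3 24/13 93/26 -1 0 W
final -2 0 S

n=0: pose=(-2,-1,E); sL=30/29, sR=30/49; mL=-600/1421, mR=1605/1421; mL+mR=1005/1421 → advance +1; mR−mL=45/29 → turn +1·90°
n=1: pose=(-1,-1,N); sL=12/5, sR=60/73; mL=-576/365, mR=738/365; mL+mR=162/365 → advance +1; mR−mL=18/5 → turn +1·90°
n=2: pose=(-1,0,W); sL=15/13, sR=3; mL=24/13, mR=93/26; mL+mR=141/26 → advance +1; mR−mL=45/26 → turn +1·90°
n=3: pose=(-2,0,S); sL=12/17, sR=4/3; mL=32/51, mR=86/51; mL+mR=118/51 → advance +1; mR−mL=18/17 → turn +1·90°
n=4: pose=(-2,-1,E); sL=30/29, sR=30/49; mL=-600/1421, mR=1605/1421; mL+mR=1005/1421 → advance +1; mR−mL=45/29 → turn +1·90°
n=5: pose=(-1,-1,N); sL=12/5, sR=60/73; mL=-576/365, mR=738/365; mL+mR=162/365 → advance +1; mR−mL=18/5 → turn +1·90°
n=6: pose=(-1,0,W); sL=15/13, sR=3; mL=24/13, mR=93/26; mL+mR=141/26 → advance +1; mR−mL=45/26 → turn +1·90°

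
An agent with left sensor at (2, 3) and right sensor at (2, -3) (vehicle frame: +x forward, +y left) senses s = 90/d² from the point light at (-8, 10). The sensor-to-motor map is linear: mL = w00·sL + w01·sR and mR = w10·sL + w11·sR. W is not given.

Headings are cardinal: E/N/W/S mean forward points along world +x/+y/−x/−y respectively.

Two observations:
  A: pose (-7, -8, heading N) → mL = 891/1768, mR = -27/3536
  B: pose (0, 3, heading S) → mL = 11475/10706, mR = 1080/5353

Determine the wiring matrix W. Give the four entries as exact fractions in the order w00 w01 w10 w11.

obs A: pose=(-7,-8,N) → sL=9/26, sR=45/136, mL=891/1768, mR=-27/3536
obs B: pose=(0,3,S) → sL=45/101, sR=45/53, mL=11475/10706, mR=1080/5353
sensor matrix S = [[9/26, 45/136], [45/101, 45/53]]; det S = 1386315/9464104
solve [mL_A; mL_B] = S·[w00; w01] and [mR_A; mR_B] = S·[w10; w11]:
  w00 = 1/2, w01 = 1, w10 = -1/2, w11 = 1/2

1/2 1 -1/2 1/2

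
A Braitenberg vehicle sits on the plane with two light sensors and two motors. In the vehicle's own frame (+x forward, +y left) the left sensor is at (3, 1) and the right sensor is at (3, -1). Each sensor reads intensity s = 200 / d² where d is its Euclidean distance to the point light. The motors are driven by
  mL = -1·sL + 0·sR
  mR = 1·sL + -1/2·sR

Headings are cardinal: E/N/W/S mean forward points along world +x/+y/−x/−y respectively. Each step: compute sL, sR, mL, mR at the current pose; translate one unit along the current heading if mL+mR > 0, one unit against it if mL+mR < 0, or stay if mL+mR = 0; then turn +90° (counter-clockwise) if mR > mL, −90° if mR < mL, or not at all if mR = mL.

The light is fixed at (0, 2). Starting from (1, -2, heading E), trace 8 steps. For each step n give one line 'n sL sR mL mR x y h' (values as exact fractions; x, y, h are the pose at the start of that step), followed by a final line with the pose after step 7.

n=0: pose=(1,-2,E); sL=8, sR=200/41; mL=-8, mR=228/41; mL+mR=-100/41 → advance -1; mR−mL=556/41 → turn +1·90°
n=1: pose=(0,-2,N); sL=100, sR=100; mL=-100, mR=50; mL+mR=-50 → advance -1; mR−mL=150 → turn +1·90°
n=2: pose=(0,-3,W); sL=40/9, sR=8; mL=-40/9, mR=4/9; mL+mR=-4 → advance -1; mR−mL=44/9 → turn +1·90°
n=3: pose=(1,-3,S); sL=50/17, sR=25/8; mL=-50/17, mR=375/272; mL+mR=-25/16 → advance -1; mR−mL=1175/272 → turn +1·90°
n=4: pose=(1,-2,E); sL=8, sR=200/41; mL=-8, mR=228/41; mL+mR=-100/41 → advance -1; mR−mL=556/41 → turn +1·90°
n=5: pose=(0,-2,N); sL=100, sR=100; mL=-100, mR=50; mL+mR=-50 → advance -1; mR−mL=150 → turn +1·90°
n=6: pose=(0,-3,W); sL=40/9, sR=8; mL=-40/9, mR=4/9; mL+mR=-4 → advance -1; mR−mL=44/9 → turn +1·90°
n=7: pose=(1,-3,S); sL=50/17, sR=25/8; mL=-50/17, mR=375/272; mL+mR=-25/16 → advance -1; mR−mL=1175/272 → turn +1·90°

0 8 200/41 -8 228/41 1 -2 E
1 100 100 -100 50 0 -2 N
2 40/9 8 -40/9 4/9 0 -3 W
3 50/17 25/8 -50/17 375/272 1 -3 S
4 8 200/41 -8 228/41 1 -2 E
5 100 100 -100 50 0 -2 N
6 40/9 8 -40/9 4/9 0 -3 W
7 50/17 25/8 -50/17 375/272 1 -3 S
final 1 -2 E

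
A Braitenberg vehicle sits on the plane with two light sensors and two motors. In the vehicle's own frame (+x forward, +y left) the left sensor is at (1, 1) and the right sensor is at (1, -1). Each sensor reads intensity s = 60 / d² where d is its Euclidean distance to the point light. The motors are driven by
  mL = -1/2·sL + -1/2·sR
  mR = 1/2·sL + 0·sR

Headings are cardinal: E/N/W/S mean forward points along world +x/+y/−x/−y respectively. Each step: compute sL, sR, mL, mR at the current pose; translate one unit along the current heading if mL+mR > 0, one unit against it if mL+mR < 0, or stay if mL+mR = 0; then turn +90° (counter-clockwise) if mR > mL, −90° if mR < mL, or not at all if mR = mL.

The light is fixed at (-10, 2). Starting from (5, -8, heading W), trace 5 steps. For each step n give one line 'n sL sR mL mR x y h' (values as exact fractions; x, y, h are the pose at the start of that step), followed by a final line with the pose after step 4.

n=0: pose=(5,-8,W); sL=60/317, sR=60/277; mL=-17820/87809, mR=30/317; mL+mR=-30/277 → advance -1; mR−mL=26130/87809 → turn +1·90°
n=1: pose=(6,-8,S); sL=6/41, sR=30/173; mL=-1134/7093, mR=3/41; mL+mR=-15/173 → advance -1; mR−mL=1653/7093 → turn +1·90°
n=2: pose=(6,-7,E); sL=60/353, sR=60/389; mL=-22260/137317, mR=30/353; mL+mR=-30/389 → advance -1; mR−mL=33930/137317 → turn +1·90°
n=3: pose=(5,-7,N); sL=3/13, sR=3/16; mL=-87/416, mR=3/26; mL+mR=-3/32 → advance -1; mR−mL=135/416 → turn +1·90°
n=4: pose=(5,-8,W); sL=60/317, sR=60/277; mL=-17820/87809, mR=30/317; mL+mR=-30/277 → advance -1; mR−mL=26130/87809 → turn +1·90°

0 60/317 60/277 -17820/87809 30/317 5 -8 W
1 6/41 30/173 -1134/7093 3/41 6 -8 S
2 60/353 60/389 -22260/137317 30/353 6 -7 E
3 3/13 3/16 -87/416 3/26 5 -7 N
4 60/317 60/277 -17820/87809 30/317 5 -8 W
final 6 -8 S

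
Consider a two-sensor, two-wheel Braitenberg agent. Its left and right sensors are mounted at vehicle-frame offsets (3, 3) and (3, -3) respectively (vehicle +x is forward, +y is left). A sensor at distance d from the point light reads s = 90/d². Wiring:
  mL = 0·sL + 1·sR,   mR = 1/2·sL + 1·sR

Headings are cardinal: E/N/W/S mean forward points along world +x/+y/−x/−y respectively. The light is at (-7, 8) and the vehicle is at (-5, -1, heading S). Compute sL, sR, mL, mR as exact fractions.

90/169 18/29 18/29 4347/4901

left sensor world pos  = (-2, -4); dL² = 169
right sensor world pos = (-8, -4); dR² = 145
sL = 90/169 = 90/169
sR = 90/145 = 18/29
mL = 0·sL + 1·sR = 18/29
mR = 1/2·sL + 1·sR = 4347/4901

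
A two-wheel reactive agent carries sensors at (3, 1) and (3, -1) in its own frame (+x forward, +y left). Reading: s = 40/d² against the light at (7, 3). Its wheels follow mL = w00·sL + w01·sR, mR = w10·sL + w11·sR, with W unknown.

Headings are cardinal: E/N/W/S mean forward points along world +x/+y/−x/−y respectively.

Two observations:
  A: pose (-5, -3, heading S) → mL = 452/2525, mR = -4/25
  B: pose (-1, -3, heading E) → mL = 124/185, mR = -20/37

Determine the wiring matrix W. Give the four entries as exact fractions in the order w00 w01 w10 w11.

1/2 1/2 0 -1

obs A: pose=(-5,-3,S) → sL=20/101, sR=4/25, mL=452/2525, mR=-4/25
obs B: pose=(-1,-3,E) → sL=4/5, sR=20/37, mL=124/185, mR=-20/37
sensor matrix S = [[20/101, 4/25], [4/5, 20/37]]; det S = -9792/467125
solve [mL_A; mL_B] = S·[w00; w01] and [mR_A; mR_B] = S·[w10; w11]:
  w00 = 1/2, w01 = 1/2, w10 = 0, w11 = -1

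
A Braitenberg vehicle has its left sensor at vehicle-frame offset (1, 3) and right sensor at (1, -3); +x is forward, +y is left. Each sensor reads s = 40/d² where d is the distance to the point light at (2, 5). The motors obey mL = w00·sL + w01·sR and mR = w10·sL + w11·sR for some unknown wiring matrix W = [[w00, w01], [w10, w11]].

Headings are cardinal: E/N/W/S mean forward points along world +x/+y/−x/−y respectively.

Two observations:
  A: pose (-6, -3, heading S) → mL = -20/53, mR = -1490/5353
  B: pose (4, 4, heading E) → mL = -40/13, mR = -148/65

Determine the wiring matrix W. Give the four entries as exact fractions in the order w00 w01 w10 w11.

obs A: pose=(-6,-3,S) → sL=20/53, sR=20/101, mL=-20/53, mR=-1490/5353
obs B: pose=(4,4,E) → sL=40/13, sR=8/5, mL=-40/13, mR=-148/65
sensor matrix S = [[20/53, 20/101], [40/13, 8/5]]; det S = -384/69589
solve [mL_A; mL_B] = S·[w00; w01] and [mR_A; mR_B] = S·[w10; w11]:
  w00 = -1, w01 = 0, w10 = -1, w11 = 1/2

-1 0 -1 1/2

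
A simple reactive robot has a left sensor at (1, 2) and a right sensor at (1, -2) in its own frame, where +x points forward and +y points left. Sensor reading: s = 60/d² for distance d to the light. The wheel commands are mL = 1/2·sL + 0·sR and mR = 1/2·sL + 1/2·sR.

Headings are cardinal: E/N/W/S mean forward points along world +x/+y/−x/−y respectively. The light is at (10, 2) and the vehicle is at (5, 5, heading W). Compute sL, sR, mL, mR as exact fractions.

left sensor world pos  = (4, 3); dL² = 37
right sensor world pos = (4, 7); dR² = 61
sL = 60/37 = 60/37
sR = 60/61 = 60/61
mL = 1/2·sL + 0·sR = 30/37
mR = 1/2·sL + 1/2·sR = 2940/2257

60/37 60/61 30/37 2940/2257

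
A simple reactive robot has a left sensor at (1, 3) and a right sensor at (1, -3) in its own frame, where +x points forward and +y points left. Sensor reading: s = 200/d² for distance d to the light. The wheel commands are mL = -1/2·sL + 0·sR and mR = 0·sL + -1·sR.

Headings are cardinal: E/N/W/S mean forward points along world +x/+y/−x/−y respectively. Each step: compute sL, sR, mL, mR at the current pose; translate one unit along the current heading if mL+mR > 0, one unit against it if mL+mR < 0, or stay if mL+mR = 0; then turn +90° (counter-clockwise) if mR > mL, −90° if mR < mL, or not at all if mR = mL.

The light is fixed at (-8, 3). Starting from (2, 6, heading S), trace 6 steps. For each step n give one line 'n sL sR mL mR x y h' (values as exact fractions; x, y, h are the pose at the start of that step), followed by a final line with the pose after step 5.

n=0: pose=(2,6,S); sL=200/173, sR=200/53; mL=-100/173, mR=-200/53; mL+mR=-39900/9169 → advance -1; mR−mL=-29300/9169 → turn -1·90°
n=1: pose=(2,7,W); sL=100/41, sR=20/13; mL=-50/41, mR=-20/13; mL+mR=-1470/533 → advance -1; mR−mL=-170/533 → turn -1·90°
n=2: pose=(3,7,N); sL=200/89, sR=200/221; mL=-100/89, mR=-200/221; mL+mR=-39900/19669 → advance -1; mR−mL=4300/19669 → turn +1·90°
n=3: pose=(3,6,W); sL=2, sR=25/17; mL=-1, mR=-25/17; mL+mR=-42/17 → advance -1; mR−mL=-8/17 → turn -1·90°
n=4: pose=(4,6,N); sL=200/97, sR=200/241; mL=-100/97, mR=-200/241; mL+mR=-43500/23377 → advance -1; mR−mL=4700/23377 → turn +1·90°
n=5: pose=(4,5,W); sL=100/61, sR=100/73; mL=-50/61, mR=-100/73; mL+mR=-9750/4453 → advance -1; mR−mL=-2450/4453 → turn -1·90°

0 200/173 200/53 -100/173 -200/53 2 6 S
1 100/41 20/13 -50/41 -20/13 2 7 W
2 200/89 200/221 -100/89 -200/221 3 7 N
3 2 25/17 -1 -25/17 3 6 W
4 200/97 200/241 -100/97 -200/241 4 6 N
5 100/61 100/73 -50/61 -100/73 4 5 W
final 5 5 N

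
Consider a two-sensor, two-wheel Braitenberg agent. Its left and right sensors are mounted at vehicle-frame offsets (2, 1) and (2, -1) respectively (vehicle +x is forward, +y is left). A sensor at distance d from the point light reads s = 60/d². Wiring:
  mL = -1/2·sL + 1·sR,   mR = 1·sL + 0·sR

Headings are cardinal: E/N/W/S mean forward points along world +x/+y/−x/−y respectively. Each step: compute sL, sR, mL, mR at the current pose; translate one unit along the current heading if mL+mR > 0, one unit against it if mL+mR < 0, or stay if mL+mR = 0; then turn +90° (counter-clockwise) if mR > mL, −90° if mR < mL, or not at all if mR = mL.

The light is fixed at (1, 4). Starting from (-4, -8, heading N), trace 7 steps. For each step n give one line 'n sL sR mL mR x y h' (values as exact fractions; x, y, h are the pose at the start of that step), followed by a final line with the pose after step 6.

n=0: pose=(-4,-8,N); sL=15/34, sR=15/29; mL=585/1972, mR=15/34; mL+mR=1455/1972 → advance +1; mR−mL=285/1972 → turn +1·90°
n=1: pose=(-4,-7,W); sL=60/193, sR=60/149; mL=7110/28757, mR=60/193; mL+mR=16050/28757 → advance +1; mR−mL=1830/28757 → turn +1·90°
n=2: pose=(-5,-7,S); sL=30/97, sR=30/109; mL=1275/10573, mR=30/97; mL+mR=4545/10573 → advance +1; mR−mL=1995/10573 → turn +1·90°
n=3: pose=(-5,-8,E); sL=60/137, sR=12/37; mL=534/5069, mR=60/137; mL+mR=2754/5069 → advance +1; mR−mL=1686/5069 → turn +1·90°
n=4: pose=(-4,-8,N); sL=15/34, sR=15/29; mL=585/1972, mR=15/34; mL+mR=1455/1972 → advance +1; mR−mL=285/1972 → turn +1·90°
n=5: pose=(-4,-7,W); sL=60/193, sR=60/149; mL=7110/28757, mR=60/193; mL+mR=16050/28757 → advance +1; mR−mL=1830/28757 → turn +1·90°
n=6: pose=(-5,-7,S); sL=30/97, sR=30/109; mL=1275/10573, mR=30/97; mL+mR=4545/10573 → advance +1; mR−mL=1995/10573 → turn +1·90°

0 15/34 15/29 585/1972 15/34 -4 -8 N
1 60/193 60/149 7110/28757 60/193 -4 -7 W
2 30/97 30/109 1275/10573 30/97 -5 -7 S
3 60/137 12/37 534/5069 60/137 -5 -8 E
4 15/34 15/29 585/1972 15/34 -4 -8 N
5 60/193 60/149 7110/28757 60/193 -4 -7 W
6 30/97 30/109 1275/10573 30/97 -5 -7 S
final -5 -8 E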